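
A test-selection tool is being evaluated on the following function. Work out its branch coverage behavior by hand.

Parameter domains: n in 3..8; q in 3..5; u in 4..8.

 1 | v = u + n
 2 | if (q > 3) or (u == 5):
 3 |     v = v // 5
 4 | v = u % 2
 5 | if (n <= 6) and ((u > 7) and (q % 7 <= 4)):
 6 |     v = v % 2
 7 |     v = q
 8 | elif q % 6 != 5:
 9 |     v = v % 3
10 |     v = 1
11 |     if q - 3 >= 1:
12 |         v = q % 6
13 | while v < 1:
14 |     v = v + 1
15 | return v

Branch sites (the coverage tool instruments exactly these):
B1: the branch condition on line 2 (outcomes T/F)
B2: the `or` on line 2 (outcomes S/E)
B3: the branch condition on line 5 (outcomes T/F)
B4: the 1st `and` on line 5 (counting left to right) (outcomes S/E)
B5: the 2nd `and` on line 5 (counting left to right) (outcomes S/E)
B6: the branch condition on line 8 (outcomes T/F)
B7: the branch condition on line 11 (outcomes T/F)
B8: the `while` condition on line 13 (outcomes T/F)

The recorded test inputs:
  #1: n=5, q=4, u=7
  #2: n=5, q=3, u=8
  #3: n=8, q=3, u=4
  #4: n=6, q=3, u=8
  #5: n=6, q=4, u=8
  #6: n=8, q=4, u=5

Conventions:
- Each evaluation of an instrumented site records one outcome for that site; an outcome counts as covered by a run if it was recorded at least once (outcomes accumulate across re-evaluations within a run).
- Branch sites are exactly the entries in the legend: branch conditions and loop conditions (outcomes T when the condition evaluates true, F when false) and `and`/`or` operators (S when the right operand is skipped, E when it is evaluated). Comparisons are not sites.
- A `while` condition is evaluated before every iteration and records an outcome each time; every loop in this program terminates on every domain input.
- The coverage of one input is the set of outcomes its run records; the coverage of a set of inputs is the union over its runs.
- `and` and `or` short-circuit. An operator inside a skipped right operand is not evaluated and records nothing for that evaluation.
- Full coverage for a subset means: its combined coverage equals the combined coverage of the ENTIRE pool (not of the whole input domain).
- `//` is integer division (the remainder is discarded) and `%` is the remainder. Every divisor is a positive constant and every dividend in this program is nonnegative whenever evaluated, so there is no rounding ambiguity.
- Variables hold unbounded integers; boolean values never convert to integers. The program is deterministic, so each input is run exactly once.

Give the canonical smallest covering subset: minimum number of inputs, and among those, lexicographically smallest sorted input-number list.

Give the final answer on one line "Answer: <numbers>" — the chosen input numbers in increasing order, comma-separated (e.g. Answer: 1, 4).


#1 (n=5, q=4, u=7) -> covered: B1=T, B2=S, B3=F, B4=E, B5=S, B6=T, B7=T, B8=F
#2 (n=5, q=3, u=8) -> covered: B1=F, B2=E, B3=T, B4=E, B5=E, B8=F
#3 (n=8, q=3, u=4) -> covered: B1=F, B2=E, B3=F, B4=S, B6=T, B7=F, B8=F
#4 (n=6, q=3, u=8) -> covered: B1=F, B2=E, B3=T, B4=E, B5=E, B8=F
#5 (n=6, q=4, u=8) -> covered: B1=T, B2=S, B3=T, B4=E, B5=E, B8=F
#6 (n=8, q=4, u=5) -> covered: B1=T, B2=S, B3=F, B4=S, B6=T, B7=T, B8=F
together the pool reaches 14 outcomes: B1=T, B1=F, B2=S, B2=E, B3=T, B3=F, B4=S, B4=E, B5=S, B5=E, B6=T, B7=T, B7=F, B8=F
no size-1 subset reaches all 14 outcomes (best union: 8/14)
no size-2 subset reaches all 14 outcomes (best union: 12/14)
inputs {1, 2, 3} (size 3) cover everything; no size-3 subset with a lexicographically smaller index list covers all 14
Answer: 1, 2, 3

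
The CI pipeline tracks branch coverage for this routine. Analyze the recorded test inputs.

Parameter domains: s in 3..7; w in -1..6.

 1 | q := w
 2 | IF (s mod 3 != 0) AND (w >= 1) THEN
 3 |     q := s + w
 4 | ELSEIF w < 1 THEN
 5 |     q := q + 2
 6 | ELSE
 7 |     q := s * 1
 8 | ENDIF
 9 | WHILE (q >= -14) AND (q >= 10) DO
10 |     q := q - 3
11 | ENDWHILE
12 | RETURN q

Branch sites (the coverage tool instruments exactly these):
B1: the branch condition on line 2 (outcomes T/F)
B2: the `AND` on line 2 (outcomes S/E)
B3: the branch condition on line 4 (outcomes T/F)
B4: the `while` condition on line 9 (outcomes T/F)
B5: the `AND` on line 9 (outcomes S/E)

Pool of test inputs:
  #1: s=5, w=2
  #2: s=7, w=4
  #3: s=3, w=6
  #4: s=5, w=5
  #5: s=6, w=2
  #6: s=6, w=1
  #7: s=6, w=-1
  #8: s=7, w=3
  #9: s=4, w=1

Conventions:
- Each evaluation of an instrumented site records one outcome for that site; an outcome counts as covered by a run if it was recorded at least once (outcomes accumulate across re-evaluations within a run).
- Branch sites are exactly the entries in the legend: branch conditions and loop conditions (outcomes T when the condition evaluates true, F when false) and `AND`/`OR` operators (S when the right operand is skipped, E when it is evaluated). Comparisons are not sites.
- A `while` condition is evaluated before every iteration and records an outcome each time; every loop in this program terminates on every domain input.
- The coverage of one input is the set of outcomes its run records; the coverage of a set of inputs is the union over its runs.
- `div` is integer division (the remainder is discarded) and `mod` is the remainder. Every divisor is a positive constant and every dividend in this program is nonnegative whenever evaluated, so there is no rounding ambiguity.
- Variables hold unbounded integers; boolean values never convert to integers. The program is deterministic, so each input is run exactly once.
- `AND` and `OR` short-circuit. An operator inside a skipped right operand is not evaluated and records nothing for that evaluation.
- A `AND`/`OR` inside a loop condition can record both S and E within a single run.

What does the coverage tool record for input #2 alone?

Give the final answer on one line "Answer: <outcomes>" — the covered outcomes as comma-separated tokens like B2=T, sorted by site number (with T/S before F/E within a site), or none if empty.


Running input #2 (s=7, w=4), event by event:
  B2->E, B1->T, B5->E, B4->T, B5->E, B4->F
as a set, this run covers: B1=T, B2=E, B4=T, B4=F, B5=E
Answer: B1=T, B2=E, B4=T, B4=F, B5=E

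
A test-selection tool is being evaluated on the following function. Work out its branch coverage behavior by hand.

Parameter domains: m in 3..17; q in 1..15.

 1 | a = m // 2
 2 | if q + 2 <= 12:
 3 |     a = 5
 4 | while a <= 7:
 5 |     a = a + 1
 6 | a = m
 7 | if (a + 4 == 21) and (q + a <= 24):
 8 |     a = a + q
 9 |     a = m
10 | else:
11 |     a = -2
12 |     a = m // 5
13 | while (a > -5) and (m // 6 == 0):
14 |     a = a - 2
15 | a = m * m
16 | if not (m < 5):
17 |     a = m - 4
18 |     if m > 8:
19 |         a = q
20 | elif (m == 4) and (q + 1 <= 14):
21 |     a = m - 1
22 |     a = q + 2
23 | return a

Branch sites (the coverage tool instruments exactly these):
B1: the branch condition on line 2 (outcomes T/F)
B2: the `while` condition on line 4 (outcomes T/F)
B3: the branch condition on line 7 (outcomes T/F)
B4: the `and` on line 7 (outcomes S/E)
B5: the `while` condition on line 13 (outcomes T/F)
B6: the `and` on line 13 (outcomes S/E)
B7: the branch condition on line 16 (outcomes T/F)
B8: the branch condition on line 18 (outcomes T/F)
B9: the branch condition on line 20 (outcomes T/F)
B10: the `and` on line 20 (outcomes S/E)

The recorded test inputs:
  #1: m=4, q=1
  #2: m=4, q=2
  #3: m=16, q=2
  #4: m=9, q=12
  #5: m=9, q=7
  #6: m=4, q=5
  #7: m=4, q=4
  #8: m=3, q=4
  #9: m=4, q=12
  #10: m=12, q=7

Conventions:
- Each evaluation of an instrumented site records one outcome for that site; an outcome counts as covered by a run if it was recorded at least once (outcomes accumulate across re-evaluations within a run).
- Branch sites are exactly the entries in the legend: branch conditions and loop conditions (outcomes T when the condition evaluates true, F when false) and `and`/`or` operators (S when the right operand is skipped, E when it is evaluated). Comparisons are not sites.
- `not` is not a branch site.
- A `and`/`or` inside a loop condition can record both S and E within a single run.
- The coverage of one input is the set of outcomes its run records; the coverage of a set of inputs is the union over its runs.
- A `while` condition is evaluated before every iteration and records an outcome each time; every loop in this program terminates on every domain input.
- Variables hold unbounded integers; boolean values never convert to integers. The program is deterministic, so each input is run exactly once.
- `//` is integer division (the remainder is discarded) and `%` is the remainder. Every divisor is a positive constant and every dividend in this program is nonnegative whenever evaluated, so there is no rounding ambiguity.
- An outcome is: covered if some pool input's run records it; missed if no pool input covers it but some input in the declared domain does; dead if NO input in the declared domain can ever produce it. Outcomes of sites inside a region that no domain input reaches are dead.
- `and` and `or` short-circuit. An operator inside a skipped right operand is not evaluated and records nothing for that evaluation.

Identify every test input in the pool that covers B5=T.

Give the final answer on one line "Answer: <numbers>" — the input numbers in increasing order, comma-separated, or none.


input #1 (m=4, q=1): records B5=T
input #2 (m=4, q=2): records B5=T
input #3 (m=16, q=2): does not record B5=T
input #4 (m=9, q=12): does not record B5=T
input #5 (m=9, q=7): does not record B5=T
input #6 (m=4, q=5): records B5=T
input #7 (m=4, q=4): records B5=T
input #8 (m=3, q=4): records B5=T
input #9 (m=4, q=12): records B5=T
input #10 (m=12, q=7): does not record B5=T
Answer: 1, 2, 6, 7, 8, 9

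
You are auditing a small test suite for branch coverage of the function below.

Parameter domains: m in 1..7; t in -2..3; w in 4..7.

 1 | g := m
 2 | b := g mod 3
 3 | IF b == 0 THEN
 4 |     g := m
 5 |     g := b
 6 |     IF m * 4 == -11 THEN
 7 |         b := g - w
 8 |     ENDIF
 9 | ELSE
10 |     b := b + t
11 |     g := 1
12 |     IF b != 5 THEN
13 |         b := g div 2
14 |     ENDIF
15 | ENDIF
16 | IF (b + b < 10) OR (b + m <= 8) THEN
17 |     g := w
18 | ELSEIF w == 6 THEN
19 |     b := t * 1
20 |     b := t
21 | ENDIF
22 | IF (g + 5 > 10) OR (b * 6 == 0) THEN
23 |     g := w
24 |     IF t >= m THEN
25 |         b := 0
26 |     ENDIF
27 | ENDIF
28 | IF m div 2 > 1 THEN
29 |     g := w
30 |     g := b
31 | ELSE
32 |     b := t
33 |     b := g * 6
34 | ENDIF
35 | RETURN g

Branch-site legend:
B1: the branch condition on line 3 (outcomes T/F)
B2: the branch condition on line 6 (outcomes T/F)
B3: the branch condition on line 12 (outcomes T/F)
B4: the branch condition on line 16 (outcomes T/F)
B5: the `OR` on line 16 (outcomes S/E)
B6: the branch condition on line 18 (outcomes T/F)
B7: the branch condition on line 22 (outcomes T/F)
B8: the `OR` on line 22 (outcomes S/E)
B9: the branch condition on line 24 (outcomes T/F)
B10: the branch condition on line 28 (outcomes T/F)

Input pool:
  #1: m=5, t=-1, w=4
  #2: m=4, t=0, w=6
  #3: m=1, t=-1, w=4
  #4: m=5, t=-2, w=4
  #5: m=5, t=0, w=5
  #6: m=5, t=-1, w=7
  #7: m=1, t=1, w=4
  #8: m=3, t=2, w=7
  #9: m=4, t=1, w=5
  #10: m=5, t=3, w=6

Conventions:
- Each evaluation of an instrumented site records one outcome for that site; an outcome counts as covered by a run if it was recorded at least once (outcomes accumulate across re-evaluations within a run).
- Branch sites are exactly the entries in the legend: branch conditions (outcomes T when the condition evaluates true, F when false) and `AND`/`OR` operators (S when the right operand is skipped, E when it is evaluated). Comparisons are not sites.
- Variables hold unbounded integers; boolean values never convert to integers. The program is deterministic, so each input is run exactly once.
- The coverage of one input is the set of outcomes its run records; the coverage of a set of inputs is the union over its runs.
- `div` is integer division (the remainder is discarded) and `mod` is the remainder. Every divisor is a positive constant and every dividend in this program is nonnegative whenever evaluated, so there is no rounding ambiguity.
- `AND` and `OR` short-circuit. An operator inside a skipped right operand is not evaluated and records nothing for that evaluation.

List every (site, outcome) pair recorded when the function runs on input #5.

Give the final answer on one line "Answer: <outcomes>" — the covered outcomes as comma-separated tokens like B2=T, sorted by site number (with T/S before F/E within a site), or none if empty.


Event log for input #5 (m=5, t=0, w=5):
  B1->F, B3->T, B5->S, B4->T, B8->E, B7->T, B9->F, B10->T
collecting distinct outcomes: B1=F, B3=T, B4=T, B5=S, B7=T, B8=E, B9=F, B10=T
Answer: B1=F, B3=T, B4=T, B5=S, B7=T, B8=E, B9=F, B10=T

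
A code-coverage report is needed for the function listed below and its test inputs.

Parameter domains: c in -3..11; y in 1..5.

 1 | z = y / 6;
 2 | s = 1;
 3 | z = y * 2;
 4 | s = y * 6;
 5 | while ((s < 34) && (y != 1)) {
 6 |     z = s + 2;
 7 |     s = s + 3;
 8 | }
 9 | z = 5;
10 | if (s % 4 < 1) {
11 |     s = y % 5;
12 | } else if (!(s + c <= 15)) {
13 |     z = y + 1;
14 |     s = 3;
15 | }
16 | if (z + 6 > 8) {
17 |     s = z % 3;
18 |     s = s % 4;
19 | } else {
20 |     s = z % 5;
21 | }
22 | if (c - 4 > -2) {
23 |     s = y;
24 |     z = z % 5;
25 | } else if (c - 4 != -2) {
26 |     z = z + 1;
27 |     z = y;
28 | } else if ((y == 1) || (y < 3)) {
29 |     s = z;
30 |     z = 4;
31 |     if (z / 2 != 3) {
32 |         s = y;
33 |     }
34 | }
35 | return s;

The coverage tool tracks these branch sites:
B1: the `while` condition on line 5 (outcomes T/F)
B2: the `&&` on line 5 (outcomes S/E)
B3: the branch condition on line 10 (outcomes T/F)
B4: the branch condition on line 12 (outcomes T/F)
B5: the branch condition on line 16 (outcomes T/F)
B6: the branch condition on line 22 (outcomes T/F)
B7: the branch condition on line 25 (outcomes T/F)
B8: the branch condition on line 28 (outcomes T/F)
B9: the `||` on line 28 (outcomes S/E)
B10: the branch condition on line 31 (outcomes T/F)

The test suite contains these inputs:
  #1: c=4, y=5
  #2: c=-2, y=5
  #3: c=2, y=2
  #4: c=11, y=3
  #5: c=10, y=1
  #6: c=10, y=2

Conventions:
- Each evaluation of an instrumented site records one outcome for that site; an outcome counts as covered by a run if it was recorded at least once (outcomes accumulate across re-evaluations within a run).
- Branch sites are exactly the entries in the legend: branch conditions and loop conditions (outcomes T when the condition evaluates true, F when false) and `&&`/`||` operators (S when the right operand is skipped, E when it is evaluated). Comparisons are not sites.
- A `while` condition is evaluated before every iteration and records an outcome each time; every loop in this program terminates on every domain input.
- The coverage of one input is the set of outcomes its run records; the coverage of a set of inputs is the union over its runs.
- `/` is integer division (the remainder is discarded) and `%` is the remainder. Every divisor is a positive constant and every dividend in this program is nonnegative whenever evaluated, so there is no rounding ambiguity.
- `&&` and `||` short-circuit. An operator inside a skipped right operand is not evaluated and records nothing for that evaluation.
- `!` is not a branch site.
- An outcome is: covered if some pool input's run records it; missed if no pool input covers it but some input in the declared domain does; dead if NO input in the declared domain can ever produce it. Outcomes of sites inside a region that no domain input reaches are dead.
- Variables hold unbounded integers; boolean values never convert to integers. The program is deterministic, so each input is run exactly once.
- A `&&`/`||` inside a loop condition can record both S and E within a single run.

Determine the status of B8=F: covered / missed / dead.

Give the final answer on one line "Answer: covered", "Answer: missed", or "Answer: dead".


no pool input records B8=F
but domain input (c=2, y=3) does record it -> reachable, so missed
Answer: missed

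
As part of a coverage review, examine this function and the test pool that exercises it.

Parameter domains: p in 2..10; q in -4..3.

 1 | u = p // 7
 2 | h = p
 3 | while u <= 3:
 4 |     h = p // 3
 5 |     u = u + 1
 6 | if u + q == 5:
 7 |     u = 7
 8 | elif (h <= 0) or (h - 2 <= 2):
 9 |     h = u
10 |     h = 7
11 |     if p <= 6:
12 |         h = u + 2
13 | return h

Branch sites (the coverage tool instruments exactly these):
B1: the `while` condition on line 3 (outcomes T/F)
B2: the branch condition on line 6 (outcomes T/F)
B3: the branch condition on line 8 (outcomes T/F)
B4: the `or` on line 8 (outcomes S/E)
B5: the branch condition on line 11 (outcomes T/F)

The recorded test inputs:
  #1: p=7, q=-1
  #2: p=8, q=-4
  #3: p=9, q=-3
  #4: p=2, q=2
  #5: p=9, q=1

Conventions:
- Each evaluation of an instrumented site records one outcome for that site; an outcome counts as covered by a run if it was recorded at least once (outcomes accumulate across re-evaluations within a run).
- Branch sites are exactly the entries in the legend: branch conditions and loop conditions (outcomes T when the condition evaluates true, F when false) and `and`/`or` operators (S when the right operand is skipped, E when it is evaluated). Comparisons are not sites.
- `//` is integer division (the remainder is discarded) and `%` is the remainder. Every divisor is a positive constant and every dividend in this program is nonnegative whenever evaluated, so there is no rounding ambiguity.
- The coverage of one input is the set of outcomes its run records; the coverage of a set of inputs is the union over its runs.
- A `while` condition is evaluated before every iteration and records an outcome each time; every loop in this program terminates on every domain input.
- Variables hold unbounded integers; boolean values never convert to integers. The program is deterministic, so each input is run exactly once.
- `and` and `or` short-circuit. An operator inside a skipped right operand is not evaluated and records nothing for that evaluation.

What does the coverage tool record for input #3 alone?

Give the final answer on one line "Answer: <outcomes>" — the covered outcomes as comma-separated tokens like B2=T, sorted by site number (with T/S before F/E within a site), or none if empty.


Running input #3 (p=9, q=-3), event by event:
  B1->T, B1->T, B1->T, B1->F, B2->F, B4->E, B3->T, B5->F
distinct outcomes covered: B1=T, B1=F, B2=F, B3=T, B4=E, B5=F
Answer: B1=T, B1=F, B2=F, B3=T, B4=E, B5=F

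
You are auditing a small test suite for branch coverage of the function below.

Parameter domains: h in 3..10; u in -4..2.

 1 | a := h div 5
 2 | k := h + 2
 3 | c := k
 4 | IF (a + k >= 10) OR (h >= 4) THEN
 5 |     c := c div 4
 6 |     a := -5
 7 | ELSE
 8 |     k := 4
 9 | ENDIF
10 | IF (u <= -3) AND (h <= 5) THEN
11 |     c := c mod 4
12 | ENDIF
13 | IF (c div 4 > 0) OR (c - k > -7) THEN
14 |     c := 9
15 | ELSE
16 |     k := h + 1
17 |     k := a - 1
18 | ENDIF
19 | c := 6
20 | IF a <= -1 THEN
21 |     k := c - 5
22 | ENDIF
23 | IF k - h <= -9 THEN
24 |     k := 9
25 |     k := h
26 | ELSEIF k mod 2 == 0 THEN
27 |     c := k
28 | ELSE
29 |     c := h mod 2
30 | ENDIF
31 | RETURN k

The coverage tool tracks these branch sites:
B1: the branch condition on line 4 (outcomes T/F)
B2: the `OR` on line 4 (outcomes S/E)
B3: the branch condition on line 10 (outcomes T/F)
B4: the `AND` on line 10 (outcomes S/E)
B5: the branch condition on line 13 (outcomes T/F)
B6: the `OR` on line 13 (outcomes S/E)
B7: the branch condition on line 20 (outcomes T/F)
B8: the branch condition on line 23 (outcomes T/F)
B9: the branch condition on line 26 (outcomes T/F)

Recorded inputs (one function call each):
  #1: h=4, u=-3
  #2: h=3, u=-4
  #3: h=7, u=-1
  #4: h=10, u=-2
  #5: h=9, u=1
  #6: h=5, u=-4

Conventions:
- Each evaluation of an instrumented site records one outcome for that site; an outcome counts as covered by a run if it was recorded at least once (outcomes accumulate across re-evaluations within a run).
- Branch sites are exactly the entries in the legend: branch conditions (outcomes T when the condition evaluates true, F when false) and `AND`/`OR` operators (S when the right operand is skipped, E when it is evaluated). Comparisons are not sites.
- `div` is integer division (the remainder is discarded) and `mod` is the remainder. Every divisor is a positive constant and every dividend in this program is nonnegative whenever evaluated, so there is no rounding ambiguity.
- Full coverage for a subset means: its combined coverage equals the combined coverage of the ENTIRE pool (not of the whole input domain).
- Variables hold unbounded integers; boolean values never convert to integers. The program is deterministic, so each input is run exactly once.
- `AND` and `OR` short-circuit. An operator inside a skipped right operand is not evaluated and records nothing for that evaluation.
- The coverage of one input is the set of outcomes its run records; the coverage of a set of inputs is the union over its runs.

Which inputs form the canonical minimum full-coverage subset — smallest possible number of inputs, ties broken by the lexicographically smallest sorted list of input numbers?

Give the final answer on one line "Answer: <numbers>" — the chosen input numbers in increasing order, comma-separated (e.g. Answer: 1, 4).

run #1 (h=4, u=-3) records B1=T, B2=E, B3=T, B4=E, B5=T, B6=E, B7=T, B8=F, B9=F
run #2 (h=3, u=-4) records B1=F, B2=E, B3=T, B4=E, B5=T, B6=E, B7=F, B8=F, B9=T
run #3 (h=7, u=-1) records B1=T, B2=S, B3=F, B4=S, B5=F, B6=E, B7=T, B8=F, B9=F
run #4 (h=10, u=-2) records B1=T, B2=S, B3=F, B4=S, B5=F, B6=E, B7=T, B8=T
run #5 (h=9, u=1) records B1=T, B2=S, B3=F, B4=S, B5=F, B6=E, B7=T, B8=F, B9=F
run #6 (h=5, u=-4) records B1=T, B2=E, B3=T, B4=E, B5=T, B6=E, B7=T, B8=F, B9=F
union over all inputs: B1=T, B1=F, B2=S, B2=E, B3=T, B3=F, B4=S, B4=E, B5=T, B5=F, B6=E, B7=T, B7=F, B8=T, B8=F, B9=T, B9=F (17 outcomes)
checked all size-1 subsets: none covers 17 outcomes (max 9/17)
checked all size-2 subsets: none covers 17 outcomes (max 16/17)
the canonical winner is {1, 2, 4}: size 3, full 17-outcome coverage, earliest index list among size-3 covers

Answer: 1, 2, 4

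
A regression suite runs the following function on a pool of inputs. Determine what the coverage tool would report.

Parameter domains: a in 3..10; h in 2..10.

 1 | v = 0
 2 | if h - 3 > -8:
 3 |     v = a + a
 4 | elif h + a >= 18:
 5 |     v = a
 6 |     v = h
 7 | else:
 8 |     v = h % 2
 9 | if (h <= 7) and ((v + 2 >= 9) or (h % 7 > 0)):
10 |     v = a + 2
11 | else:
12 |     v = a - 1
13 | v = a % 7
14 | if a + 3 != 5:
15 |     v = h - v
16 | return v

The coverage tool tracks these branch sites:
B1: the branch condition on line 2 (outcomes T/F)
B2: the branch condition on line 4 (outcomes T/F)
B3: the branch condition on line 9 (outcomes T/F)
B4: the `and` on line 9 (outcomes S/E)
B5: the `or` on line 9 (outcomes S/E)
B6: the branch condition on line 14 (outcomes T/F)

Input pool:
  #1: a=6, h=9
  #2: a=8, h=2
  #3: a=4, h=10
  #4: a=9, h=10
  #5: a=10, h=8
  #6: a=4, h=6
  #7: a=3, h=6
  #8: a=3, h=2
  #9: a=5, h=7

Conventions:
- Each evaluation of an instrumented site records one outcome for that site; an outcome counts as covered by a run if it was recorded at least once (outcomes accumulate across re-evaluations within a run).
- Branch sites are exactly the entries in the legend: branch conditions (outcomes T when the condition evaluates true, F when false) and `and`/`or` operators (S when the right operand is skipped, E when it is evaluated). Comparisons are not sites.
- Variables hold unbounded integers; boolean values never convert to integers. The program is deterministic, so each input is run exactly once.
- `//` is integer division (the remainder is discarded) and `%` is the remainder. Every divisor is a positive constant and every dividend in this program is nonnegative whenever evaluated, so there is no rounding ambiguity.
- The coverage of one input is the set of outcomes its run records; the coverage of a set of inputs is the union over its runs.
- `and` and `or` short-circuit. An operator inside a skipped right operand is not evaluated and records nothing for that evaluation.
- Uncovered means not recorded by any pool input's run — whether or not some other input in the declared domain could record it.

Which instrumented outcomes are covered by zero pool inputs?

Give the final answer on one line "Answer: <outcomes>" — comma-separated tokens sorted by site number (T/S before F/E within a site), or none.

test 1 (a=6, h=9) fires B1->T, B4->S, B3->F, B6->T; hits B1=T, B3=F, B4=S, B6=T
test 2 (a=8, h=2) fires B1->T, B4->E, B5->S, B3->T, B6->T; hits B1=T, B3=T, B4=E, B5=S, B6=T
test 3 (a=4, h=10) fires B1->T, B4->S, B3->F, B6->T; hits B1=T, B3=F, B4=S, B6=T
test 4 (a=9, h=10) fires B1->T, B4->S, B3->F, B6->T; hits B1=T, B3=F, B4=S, B6=T
test 5 (a=10, h=8) fires B1->T, B4->S, B3->F, B6->T; hits B1=T, B3=F, B4=S, B6=T
test 6 (a=4, h=6) fires B1->T, B4->E, B5->S, B3->T, B6->T; hits B1=T, B3=T, B4=E, B5=S, B6=T
test 7 (a=3, h=6) fires B1->T, B4->E, B5->E, B3->T, B6->T; hits B1=T, B3=T, B4=E, B5=E, B6=T
test 8 (a=3, h=2) fires B1->T, B4->E, B5->E, B3->T, B6->T; hits B1=T, B3=T, B4=E, B5=E, B6=T
test 9 (a=5, h=7) fires B1->T, B4->E, B5->S, B3->T, B6->T; hits B1=T, B3=T, B4=E, B5=S, B6=T
union over the pool: B1=T, B3=T, B3=F, B4=S, B4=E, B5=S, B5=E, B6=T
uncovered (4 of 12): B1=F, B2=T, B2=F, B6=F

Answer: B1=F, B2=T, B2=F, B6=F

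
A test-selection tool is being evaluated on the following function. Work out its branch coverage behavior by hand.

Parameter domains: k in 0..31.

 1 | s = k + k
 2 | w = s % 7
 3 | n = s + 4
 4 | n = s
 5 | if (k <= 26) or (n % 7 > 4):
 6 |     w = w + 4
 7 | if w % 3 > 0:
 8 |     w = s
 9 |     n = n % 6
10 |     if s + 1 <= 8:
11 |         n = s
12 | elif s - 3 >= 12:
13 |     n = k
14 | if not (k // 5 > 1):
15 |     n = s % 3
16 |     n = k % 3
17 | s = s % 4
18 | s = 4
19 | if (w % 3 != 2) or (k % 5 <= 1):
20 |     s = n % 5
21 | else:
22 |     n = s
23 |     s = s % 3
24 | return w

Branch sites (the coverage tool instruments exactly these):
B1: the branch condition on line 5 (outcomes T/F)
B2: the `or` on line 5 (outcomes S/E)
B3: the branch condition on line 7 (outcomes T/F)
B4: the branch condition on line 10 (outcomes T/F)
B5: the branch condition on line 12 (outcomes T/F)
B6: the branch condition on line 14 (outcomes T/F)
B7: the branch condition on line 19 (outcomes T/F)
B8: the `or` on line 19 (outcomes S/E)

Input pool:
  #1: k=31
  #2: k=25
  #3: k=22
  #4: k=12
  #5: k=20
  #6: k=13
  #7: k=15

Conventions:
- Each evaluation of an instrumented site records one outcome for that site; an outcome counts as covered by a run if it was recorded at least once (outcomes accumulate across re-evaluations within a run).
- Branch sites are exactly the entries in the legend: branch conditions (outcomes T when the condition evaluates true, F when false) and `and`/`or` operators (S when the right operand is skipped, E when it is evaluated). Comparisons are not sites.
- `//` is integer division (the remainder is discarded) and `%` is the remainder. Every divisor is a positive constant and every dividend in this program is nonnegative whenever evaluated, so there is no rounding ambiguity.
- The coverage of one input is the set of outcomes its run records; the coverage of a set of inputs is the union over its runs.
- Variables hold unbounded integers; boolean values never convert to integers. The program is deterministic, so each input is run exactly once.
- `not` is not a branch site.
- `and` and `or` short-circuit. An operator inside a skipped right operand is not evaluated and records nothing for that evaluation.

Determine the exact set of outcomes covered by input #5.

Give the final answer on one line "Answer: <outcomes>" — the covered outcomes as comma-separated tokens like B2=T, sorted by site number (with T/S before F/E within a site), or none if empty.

Running input #5 (k=20), event by event:
  B2->S, B1->T, B3->F, B5->T, B6->F, B8->S, B7->T
collecting distinct outcomes: B1=T, B2=S, B3=F, B5=T, B6=F, B7=T, B8=S

Answer: B1=T, B2=S, B3=F, B5=T, B6=F, B7=T, B8=S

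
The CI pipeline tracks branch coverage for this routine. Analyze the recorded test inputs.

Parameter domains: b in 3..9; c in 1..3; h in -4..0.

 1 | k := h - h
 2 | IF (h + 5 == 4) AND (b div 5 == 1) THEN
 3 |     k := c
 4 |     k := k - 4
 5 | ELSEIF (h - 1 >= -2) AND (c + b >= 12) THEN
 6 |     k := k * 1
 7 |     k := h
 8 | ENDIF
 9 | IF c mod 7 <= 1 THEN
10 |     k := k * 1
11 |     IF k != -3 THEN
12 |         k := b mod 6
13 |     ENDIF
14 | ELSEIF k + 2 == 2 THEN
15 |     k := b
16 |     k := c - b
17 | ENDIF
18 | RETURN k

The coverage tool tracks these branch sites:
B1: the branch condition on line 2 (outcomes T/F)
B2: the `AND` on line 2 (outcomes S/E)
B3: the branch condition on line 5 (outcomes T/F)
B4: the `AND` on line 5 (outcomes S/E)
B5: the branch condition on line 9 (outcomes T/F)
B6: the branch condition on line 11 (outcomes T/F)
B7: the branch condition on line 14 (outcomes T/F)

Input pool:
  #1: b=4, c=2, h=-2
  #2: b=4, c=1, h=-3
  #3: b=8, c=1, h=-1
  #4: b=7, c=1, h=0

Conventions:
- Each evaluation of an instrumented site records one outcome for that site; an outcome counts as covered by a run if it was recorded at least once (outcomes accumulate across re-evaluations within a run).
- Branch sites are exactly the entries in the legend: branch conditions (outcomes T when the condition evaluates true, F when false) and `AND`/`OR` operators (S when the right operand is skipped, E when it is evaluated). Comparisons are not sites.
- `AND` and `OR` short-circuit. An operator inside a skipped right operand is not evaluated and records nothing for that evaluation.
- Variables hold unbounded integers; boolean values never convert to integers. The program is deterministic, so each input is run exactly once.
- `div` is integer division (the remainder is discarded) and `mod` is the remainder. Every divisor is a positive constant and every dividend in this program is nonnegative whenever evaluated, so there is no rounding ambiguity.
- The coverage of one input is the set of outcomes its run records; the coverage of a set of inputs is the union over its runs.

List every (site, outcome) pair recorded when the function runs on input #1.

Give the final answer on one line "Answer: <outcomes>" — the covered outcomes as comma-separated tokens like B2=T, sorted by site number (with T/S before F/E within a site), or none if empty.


Running input #1 (b=4, c=2, h=-2), event by event:
  B2->S, B1->F, B4->S, B3->F, B5->F, B7->T
as a set, this run covers: B1=F, B2=S, B3=F, B4=S, B5=F, B7=T
Answer: B1=F, B2=S, B3=F, B4=S, B5=F, B7=T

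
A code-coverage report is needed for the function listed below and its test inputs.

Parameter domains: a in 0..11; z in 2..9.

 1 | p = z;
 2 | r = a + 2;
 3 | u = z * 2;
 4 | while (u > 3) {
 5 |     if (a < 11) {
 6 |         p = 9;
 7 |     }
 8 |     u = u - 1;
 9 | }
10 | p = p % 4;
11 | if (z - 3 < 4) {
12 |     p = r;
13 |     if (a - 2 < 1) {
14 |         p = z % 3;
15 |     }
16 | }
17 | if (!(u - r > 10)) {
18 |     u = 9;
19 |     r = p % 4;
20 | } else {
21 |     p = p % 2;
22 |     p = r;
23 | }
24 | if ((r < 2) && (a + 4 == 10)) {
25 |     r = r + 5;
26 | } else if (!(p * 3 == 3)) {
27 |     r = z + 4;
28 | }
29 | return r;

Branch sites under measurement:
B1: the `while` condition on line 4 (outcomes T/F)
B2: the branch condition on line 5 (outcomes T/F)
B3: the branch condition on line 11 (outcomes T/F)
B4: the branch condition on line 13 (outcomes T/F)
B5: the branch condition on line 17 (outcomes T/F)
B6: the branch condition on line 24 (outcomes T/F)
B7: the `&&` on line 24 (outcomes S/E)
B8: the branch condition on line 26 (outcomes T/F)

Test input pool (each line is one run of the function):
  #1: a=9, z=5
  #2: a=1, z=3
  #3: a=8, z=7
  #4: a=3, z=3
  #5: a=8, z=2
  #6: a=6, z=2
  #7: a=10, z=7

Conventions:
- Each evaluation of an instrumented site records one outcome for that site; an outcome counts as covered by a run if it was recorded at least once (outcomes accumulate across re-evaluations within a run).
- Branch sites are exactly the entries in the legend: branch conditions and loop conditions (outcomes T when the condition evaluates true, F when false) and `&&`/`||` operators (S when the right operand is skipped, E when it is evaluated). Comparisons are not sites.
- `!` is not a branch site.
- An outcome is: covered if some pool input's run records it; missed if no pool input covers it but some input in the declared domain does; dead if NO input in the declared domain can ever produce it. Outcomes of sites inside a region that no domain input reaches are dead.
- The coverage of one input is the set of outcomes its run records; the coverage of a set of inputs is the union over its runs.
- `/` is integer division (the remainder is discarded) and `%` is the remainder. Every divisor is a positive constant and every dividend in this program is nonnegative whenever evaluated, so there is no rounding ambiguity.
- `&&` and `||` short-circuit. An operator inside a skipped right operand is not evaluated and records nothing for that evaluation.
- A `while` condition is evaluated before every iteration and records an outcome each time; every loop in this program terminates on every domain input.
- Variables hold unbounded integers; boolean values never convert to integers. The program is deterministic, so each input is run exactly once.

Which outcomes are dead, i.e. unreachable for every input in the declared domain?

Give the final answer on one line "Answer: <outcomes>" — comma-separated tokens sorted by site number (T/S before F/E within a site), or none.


sweeping the full domain (96 inputs) for each outcome:
  B5=F: no domain input ever produces it -> dead
  reachable outcomes have witnesses, e.g. B1=T (e.g. a=0, z=2), B1=F (e.g. a=0, z=2), B2=T (e.g. a=0, z=2), B2=F (e.g. a=11, z=2)
Answer: B5=F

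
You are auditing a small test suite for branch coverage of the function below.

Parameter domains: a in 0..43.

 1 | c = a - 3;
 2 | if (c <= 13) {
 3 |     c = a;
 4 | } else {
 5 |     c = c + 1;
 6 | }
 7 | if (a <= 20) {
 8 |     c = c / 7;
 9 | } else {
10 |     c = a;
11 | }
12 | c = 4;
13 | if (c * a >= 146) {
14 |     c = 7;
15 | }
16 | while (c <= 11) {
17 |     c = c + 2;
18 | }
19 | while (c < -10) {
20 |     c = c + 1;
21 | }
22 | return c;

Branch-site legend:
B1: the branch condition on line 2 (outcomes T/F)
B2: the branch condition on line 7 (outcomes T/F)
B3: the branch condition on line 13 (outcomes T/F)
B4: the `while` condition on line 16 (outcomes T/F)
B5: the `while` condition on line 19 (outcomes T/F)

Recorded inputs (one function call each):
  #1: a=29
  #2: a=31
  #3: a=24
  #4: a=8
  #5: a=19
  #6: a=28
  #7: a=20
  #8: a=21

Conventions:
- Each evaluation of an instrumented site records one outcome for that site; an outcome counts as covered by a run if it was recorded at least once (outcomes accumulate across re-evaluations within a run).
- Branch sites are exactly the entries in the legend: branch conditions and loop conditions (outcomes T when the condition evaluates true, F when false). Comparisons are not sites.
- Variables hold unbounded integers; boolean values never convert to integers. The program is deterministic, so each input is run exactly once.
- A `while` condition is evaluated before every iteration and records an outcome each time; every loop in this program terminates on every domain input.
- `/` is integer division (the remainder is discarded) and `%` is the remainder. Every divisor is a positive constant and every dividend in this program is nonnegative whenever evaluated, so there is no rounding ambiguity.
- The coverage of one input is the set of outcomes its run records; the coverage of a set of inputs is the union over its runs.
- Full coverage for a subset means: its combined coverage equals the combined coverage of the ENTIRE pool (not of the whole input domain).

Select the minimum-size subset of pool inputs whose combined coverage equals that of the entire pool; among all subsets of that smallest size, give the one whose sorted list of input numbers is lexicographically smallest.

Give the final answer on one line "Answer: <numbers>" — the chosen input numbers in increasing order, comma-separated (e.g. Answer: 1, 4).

test 1 (a=29) fires B1->F, B2->F, B3->F, B4->T, B4->T, B4->T, B4->T, B4->F, B5->F; hits B1=F, B2=F, B3=F, B4=T, B4=F, B5=F
test 2 (a=31) fires B1->F, B2->F, B3->F, B4->T, B4->T, B4->T, B4->T, B4->F, B5->F; hits B1=F, B2=F, B3=F, B4=T, B4=F, B5=F
test 3 (a=24) fires B1->F, B2->F, B3->F, B4->T, B4->T, B4->T, B4->T, B4->F, B5->F; hits B1=F, B2=F, B3=F, B4=T, B4=F, B5=F
test 4 (a=8) fires B1->T, B2->T, B3->F, B4->T, B4->T, B4->T, B4->T, B4->F, B5->F; hits B1=T, B2=T, B3=F, B4=T, B4=F, B5=F
test 5 (a=19) fires B1->F, B2->T, B3->F, B4->T, B4->T, B4->T, B4->T, B4->F, B5->F; hits B1=F, B2=T, B3=F, B4=T, B4=F, B5=F
test 6 (a=28) fires B1->F, B2->F, B3->F, B4->T, B4->T, B4->T, B4->T, B4->F, B5->F; hits B1=F, B2=F, B3=F, B4=T, B4=F, B5=F
test 7 (a=20) fires B1->F, B2->T, B3->F, B4->T, B4->T, B4->T, B4->T, B4->F, B5->F; hits B1=F, B2=T, B3=F, B4=T, B4=F, B5=F
test 8 (a=21) fires B1->F, B2->F, B3->F, B4->T, B4->T, B4->T, B4->T, B4->F, B5->F; hits B1=F, B2=F, B3=F, B4=T, B4=F, B5=F
union over all inputs: B1=T, B1=F, B2=T, B2=F, B3=F, B4=T, B4=F, B5=F (8 outcomes)
no size-1 subset reaches all 8 outcomes (best union: 6/8)
at size 2, {1, 4} reaches all 8 outcomes; every lexicographically earlier size-2 subset fails

Answer: 1, 4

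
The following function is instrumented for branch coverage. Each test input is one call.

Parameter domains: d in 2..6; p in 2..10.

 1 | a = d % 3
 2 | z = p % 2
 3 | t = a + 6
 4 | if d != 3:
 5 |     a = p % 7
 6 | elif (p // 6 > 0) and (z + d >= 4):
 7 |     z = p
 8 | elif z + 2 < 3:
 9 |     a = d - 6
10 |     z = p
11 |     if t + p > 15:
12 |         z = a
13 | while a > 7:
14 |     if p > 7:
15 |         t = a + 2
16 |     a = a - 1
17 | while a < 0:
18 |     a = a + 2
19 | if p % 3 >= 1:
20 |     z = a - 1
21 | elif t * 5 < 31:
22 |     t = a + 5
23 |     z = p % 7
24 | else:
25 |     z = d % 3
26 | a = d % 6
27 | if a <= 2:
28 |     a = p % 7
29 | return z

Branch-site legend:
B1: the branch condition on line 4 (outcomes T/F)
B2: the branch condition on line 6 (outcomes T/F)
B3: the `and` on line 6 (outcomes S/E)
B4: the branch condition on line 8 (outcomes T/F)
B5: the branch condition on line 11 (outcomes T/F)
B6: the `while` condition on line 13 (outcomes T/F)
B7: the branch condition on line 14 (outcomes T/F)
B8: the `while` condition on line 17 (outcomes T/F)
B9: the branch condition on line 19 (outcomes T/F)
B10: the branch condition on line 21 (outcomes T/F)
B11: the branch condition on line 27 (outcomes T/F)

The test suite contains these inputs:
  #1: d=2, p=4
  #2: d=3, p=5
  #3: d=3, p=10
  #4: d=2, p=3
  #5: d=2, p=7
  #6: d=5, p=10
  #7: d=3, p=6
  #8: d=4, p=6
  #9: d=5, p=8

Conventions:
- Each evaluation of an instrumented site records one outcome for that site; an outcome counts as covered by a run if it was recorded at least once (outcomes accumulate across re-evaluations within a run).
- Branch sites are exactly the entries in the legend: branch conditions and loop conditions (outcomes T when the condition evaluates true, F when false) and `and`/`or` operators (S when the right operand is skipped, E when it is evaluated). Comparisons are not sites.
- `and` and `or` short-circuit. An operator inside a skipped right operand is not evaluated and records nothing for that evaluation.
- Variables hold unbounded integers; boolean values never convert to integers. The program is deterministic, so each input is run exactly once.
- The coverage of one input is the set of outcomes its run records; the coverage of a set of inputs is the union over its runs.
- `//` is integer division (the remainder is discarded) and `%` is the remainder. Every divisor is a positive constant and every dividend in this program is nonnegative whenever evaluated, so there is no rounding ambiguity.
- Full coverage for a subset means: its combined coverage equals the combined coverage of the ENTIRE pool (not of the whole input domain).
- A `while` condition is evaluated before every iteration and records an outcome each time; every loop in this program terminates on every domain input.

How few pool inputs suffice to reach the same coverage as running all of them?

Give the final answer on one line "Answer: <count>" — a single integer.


#1 (d=2, p=4) -> covered: B1=T, B6=F, B8=F, B9=T, B11=T
#2 (d=3, p=5) -> covered: B1=F, B2=F, B3=S, B4=F, B6=F, B8=F, B9=T, B11=F
#3 (d=3, p=10) -> covered: B1=F, B2=F, B3=E, B4=T, B5=T, B6=F, B8=T, B8=F, B9=T, B11=F
#4 (d=2, p=3) -> covered: B1=T, B6=F, B8=F, B9=F, B10=F, B11=T
#5 (d=2, p=7) -> covered: B1=T, B6=F, B8=F, B9=T, B11=T
#6 (d=5, p=10) -> covered: B1=T, B6=F, B8=F, B9=T, B11=F
#7 (d=3, p=6) -> covered: B1=F, B2=F, B3=E, B4=T, B5=F, B6=F, B8=T, B8=F, B9=F, B10=T, B11=F
#8 (d=4, p=6) -> covered: B1=T, B6=F, B8=F, B9=F, B10=F, B11=F
#9 (d=5, p=8) -> covered: B1=T, B6=F, B8=F, B9=T, B11=F
together the pool reaches 18 outcomes: B1=T, B1=F, B2=F, B3=S, B3=E, B4=T, B4=F, B5=T, B5=F, B6=F, B8=T, B8=F, B9=T, B9=F, B10=T, B10=F, B11=T, B11=F
checked all size-1 subsets: none covers 18 outcomes (max 11/18)
checked all size-2 subsets: none covers 18 outcomes (max 14/18)
checked all size-3 subsets: none covers 18 outcomes (max 17/18)
at size 4, {2, 3, 4, 7} reaches all 18 outcomes; every lexicographically earlier size-4 subset fails
Answer: 4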